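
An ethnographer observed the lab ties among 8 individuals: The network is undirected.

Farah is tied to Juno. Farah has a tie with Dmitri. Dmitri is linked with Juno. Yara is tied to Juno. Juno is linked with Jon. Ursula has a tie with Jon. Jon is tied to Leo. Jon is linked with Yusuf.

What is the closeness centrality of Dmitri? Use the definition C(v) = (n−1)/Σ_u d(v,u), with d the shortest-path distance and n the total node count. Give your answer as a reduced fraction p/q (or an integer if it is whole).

Distances from Dmitri: Farah:1, Jon:2, Juno:1, Leo:3, Ursula:3, Yara:2, Yusuf:3. Sum = 15.
n = 8, so closeness = 7/15.

7/15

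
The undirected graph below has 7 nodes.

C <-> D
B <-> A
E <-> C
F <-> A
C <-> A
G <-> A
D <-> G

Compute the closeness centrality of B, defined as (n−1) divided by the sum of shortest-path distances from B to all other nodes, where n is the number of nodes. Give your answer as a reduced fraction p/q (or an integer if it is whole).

Distances from B: A:1, C:2, D:3, E:3, F:2, G:2. Sum = 13.
n = 7, so closeness = 6/13.

6/13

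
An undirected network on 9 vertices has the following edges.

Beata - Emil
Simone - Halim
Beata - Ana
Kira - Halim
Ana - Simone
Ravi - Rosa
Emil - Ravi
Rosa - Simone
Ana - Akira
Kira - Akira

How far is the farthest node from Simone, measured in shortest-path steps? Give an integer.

3

Distances from Simone: Akira:2, Ana:1, Beata:2, Emil:3, Halim:1, Kira:2, Ravi:2, Rosa:1.
The largest is 3 (to Emil), so the eccentricity of Simone is 3.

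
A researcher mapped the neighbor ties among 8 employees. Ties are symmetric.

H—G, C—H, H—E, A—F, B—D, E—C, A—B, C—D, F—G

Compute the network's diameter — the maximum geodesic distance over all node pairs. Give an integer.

Eccentricity of each node (its greatest distance to any other): A:4, B:3, C:3, D:3, E:4, F:3, G:3, H:3.
The maximum eccentricity is 4, realized for instance by the pair A–E via A – F – G – H – E. So the diameter is 4.

4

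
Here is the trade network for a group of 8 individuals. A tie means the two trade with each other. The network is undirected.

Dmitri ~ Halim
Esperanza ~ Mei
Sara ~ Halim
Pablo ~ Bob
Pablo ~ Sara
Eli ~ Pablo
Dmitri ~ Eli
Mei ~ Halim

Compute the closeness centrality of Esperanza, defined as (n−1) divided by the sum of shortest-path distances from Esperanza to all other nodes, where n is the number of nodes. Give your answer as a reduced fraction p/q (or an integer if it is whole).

7/22

Distances from Esperanza: Bob:5, Dmitri:3, Eli:4, Halim:2, Mei:1, Pablo:4, Sara:3. Sum = 22.
n = 8, so closeness = 7/22.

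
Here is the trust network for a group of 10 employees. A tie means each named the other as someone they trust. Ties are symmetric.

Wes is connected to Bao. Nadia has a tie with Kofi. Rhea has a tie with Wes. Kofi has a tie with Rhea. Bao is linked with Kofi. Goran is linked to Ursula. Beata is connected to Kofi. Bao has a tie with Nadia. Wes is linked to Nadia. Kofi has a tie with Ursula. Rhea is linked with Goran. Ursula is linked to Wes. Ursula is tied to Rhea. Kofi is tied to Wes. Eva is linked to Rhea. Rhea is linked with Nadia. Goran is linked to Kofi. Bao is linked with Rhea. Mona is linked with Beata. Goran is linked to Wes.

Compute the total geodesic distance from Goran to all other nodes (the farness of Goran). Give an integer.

Distances from Goran: Bao:2, Beata:2, Eva:2, Kofi:1, Mona:3, Nadia:2, Rhea:1, Ursula:1, Wes:1.
Sum = 2 + 2 + 2 + 1 + 3 + 2 + 1 + 1 + 1 = 15.

15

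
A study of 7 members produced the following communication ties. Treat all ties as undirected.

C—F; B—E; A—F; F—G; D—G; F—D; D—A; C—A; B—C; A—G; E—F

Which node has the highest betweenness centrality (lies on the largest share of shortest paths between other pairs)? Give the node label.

F

Unnormalized betweenness of each node: A:5/3, B:1/2, C:17/6, D:0, E:7/6, F:35/6, G:0.
F has the largest value, 35/6, making it the main broker — the node through which the most shortest paths run.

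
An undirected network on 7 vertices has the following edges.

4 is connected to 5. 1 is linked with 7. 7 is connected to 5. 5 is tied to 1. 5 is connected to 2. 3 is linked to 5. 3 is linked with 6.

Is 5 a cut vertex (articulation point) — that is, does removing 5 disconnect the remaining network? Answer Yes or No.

Yes

Removing 5 leaves {3 and 6} with no path to {4}, so the network splits into 4 components. 5 is a cut vertex.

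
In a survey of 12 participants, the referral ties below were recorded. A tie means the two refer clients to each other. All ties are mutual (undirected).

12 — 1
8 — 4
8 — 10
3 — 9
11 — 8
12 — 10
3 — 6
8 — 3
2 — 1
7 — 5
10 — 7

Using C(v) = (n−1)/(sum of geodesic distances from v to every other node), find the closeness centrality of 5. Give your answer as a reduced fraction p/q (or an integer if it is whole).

11/40

Distances from 5: 1:4, 2:5, 3:4, 4:4, 6:5, 7:1, 8:3, 9:5, 10:2, 11:4, 12:3. Sum = 40.
n = 12, so closeness = 11/40.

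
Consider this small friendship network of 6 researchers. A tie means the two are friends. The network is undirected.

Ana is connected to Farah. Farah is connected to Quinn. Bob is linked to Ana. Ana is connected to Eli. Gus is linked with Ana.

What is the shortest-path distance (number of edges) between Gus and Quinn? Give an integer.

One shortest route is Gus – Ana – Farah – Quinn, which uses 3 edges, and at distance 2 from Gus we only reach {Bob, Eli, Farah}, which does not include Quinn. So d(Gus,Quinn) = 3.

3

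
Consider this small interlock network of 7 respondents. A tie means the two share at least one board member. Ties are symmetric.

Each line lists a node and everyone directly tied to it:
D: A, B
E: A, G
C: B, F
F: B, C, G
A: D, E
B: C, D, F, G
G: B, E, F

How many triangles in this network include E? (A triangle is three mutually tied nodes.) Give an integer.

0

E's neighbors are A and G, but none of them are tied to each other, so no triangle contains E.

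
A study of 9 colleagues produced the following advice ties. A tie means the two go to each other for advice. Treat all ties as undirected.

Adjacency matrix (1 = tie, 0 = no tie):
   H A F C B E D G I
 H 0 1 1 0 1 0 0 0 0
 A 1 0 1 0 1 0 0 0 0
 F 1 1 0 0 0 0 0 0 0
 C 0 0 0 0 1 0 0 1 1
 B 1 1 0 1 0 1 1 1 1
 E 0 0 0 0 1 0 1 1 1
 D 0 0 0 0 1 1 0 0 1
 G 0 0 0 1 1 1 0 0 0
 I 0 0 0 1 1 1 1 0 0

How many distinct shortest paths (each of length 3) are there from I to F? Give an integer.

The shortest distance is 3. The length-3 paths are: I–B–H–F; I–B–A–F.
That gives 2 distinct shortest paths.

2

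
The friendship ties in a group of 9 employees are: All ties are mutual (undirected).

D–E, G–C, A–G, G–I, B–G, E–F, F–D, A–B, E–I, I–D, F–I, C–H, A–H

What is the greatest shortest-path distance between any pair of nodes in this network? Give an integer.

Eccentricity of each node (its greatest distance to any other): A:3, B:3, C:3, D:4, E:4, F:4, G:2, H:4, I:3.
The maximum eccentricity is 4, realized for instance by the pair H–F via H – C – G – I – F. So the diameter is 4.

4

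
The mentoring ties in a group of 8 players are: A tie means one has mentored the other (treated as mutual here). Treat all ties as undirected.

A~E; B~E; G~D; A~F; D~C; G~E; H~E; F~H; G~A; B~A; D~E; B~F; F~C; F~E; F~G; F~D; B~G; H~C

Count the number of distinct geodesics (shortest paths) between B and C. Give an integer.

The shortest distance is 2, and the only length-2 path is B–F–C. So there is exactly 1 shortest path.

1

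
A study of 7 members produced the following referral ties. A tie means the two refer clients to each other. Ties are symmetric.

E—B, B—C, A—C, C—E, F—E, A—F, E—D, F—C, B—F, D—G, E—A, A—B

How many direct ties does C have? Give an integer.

C is directly tied to A, B, E, and F. That is 4 neighbors, so the degree of C is 4.

4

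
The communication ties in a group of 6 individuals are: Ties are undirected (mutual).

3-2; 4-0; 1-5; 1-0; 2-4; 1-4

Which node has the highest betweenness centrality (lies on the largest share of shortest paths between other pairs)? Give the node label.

4

Unnormalized betweenness of each node: 0:0, 1:4, 2:4, 3:0, 4:6, 5:0.
4 has the largest value, 6, making it the main broker — the node through which the most shortest paths run.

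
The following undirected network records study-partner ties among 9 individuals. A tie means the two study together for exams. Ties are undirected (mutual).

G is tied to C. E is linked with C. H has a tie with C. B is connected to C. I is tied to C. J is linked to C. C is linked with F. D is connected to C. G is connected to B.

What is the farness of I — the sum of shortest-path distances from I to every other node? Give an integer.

Distances from I: B:2, C:1, D:2, E:2, F:2, G:2, H:2, J:2.
Sum = 2 + 1 + 2 + 2 + 2 + 2 + 2 + 2 = 15.

15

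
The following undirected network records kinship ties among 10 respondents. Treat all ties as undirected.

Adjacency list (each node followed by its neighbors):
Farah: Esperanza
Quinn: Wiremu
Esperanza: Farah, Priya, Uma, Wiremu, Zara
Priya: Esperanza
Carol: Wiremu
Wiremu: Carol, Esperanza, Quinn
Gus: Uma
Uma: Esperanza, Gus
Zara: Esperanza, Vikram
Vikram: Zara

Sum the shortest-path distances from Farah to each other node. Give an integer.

Distances from Farah: Carol:3, Esperanza:1, Gus:3, Priya:2, Quinn:3, Uma:2, Vikram:3, Wiremu:2, Zara:2.
Sum = 3 + 1 + 3 + 2 + 3 + 2 + 3 + 2 + 2 = 21.

21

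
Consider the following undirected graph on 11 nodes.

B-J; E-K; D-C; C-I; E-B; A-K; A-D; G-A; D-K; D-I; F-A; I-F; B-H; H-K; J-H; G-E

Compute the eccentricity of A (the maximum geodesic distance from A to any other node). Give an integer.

Distances from A: B:3, C:2, D:1, E:2, F:1, G:1, H:2, I:2, J:3, K:1.
The largest is 3 (to B and J), so the eccentricity of A is 3.

3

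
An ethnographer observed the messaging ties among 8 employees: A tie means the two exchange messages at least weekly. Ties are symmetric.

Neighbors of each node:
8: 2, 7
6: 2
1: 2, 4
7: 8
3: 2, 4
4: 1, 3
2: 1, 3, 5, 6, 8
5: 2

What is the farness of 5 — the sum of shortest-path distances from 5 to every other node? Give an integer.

Distances from 5: 1:2, 2:1, 3:2, 4:3, 6:2, 7:3, 8:2.
Sum = 2 + 1 + 2 + 3 + 2 + 3 + 2 = 15.

15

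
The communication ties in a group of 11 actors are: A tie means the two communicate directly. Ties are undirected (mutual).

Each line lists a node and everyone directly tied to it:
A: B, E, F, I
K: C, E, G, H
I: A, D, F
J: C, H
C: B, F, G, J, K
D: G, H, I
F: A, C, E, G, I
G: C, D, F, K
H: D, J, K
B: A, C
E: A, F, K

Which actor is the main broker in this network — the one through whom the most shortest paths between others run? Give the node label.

C

Unnormalized betweenness of each node: A:58/15, B:1, C:21/2, D:11/3, E:7/3, F:101/15, G:39/10, H:16/5, I:46/15, J:7/6, K:167/30.
C has the largest value, 21/2, making it the main broker — the node through which the most shortest paths run.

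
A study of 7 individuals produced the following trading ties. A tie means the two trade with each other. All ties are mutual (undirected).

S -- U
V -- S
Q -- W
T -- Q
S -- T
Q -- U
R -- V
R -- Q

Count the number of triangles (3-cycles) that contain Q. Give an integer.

0

Q's neighbors are R, T, U, and W, but none of them are tied to each other, so no triangle contains Q.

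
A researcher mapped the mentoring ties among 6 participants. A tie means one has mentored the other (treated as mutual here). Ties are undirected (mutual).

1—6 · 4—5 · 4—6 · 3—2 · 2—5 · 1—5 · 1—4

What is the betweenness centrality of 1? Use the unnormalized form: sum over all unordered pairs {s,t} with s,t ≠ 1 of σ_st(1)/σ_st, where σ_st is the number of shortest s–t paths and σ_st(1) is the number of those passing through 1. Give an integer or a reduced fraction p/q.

Pairs whose geodesics pass through 1 — 2–6: 1/2; 3–6: 1/2; 6–5: 1/2.
All other pairs contribute 0.
Summing the contributions gives betweenness(1) = 3/2.

3/2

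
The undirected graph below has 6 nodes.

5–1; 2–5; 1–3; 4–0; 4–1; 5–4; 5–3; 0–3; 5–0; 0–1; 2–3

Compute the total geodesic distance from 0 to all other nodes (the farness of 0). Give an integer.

6

Distances from 0: 1:1, 2:2, 3:1, 4:1, 5:1.
Sum = 1 + 2 + 1 + 1 + 1 = 6.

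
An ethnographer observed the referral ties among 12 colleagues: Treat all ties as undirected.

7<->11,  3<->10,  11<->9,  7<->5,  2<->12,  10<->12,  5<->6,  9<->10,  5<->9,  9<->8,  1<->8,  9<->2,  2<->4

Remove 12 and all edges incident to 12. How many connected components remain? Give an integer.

1

12's neighbors (2 and 10) remain reachable from one another through other ties, so the rest of the network stays in one piece.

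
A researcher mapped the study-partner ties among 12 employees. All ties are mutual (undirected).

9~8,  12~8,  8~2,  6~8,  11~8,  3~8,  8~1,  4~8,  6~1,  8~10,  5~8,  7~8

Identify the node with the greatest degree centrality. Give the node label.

8

Degrees — 1:2, 2:1, 3:1, 4:1, 5:1, 6:2, 7:1, 8:11, 9:1, 10:1, 11:1, 12:1.
The maximum is 11, attained only by 8.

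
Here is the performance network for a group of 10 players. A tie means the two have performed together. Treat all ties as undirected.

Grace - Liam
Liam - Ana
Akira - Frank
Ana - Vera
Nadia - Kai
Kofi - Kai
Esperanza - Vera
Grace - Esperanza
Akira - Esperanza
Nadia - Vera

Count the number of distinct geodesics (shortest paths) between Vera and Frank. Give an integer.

The shortest distance is 3, and the only length-3 path is Vera–Esperanza–Akira–Frank. So there is exactly 1 shortest path.

1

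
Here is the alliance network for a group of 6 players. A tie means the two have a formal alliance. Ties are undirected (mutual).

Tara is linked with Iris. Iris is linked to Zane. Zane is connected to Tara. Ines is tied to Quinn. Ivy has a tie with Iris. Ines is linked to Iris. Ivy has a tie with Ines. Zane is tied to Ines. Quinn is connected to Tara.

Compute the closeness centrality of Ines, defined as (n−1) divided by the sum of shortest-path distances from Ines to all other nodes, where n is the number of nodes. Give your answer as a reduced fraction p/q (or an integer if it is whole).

5/6

Distances from Ines: Iris:1, Ivy:1, Quinn:1, Tara:2, Zane:1. Sum = 6.
n = 6, so closeness = 5/6.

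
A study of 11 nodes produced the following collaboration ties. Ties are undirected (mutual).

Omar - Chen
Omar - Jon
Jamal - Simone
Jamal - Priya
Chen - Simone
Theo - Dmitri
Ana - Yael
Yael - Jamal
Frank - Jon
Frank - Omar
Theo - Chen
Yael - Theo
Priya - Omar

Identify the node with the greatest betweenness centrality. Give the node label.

Unnormalized betweenness of each node: Ana:0, Chen:15, Dmitri:0, Frank:0, Jamal:9, Jon:0, Omar:18, Priya:6, Simone:1, Theo:14, Yael:12.
Omar has the largest value, 18, making it the main broker — the node through which the most shortest paths run.

Omar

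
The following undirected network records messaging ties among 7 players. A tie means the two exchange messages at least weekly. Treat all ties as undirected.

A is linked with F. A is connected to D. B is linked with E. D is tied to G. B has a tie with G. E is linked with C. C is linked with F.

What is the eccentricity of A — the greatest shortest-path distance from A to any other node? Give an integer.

3

Distances from A: B:3, C:2, D:1, E:3, F:1, G:2.
The largest is 3 (to E and B), so the eccentricity of A is 3.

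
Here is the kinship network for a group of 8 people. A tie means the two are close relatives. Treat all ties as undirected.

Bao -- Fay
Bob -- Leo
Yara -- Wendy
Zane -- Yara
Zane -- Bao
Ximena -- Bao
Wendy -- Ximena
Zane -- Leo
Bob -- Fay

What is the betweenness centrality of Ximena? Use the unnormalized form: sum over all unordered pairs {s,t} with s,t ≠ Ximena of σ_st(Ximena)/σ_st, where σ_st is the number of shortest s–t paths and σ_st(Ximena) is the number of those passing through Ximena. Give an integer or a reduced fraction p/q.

Pairs whose geodesics pass through Ximena — Wendy–Bob: 1/2; Wendy–Fay: 1; Wendy–Bao: 1.
All other pairs contribute 0.
Summing the contributions gives betweenness(Ximena) = 5/2.

5/2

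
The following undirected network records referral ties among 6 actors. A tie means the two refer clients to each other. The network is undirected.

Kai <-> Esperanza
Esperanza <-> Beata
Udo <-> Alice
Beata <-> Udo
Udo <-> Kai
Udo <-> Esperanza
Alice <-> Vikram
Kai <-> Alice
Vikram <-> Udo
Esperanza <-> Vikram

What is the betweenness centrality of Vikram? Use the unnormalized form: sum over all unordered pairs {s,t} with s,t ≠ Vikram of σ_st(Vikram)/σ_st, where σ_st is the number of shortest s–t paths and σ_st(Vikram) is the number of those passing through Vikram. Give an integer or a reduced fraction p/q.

1/3

Pairs whose geodesics pass through Vikram — Esperanza–Alice: 1/3.
All other pairs contribute 0.
Summing the contributions gives betweenness(Vikram) = 1/3.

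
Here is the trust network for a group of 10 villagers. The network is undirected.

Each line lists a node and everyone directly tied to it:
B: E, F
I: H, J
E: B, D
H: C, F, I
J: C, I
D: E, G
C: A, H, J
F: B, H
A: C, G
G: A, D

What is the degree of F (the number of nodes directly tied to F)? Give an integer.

F is directly tied to B and H. That is 2 neighbors, so the degree of F is 2.

2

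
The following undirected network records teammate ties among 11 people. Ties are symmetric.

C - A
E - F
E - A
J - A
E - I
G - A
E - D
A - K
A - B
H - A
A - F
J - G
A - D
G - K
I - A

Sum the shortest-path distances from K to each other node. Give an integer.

Distances from K: A:1, B:2, C:2, D:2, E:2, F:2, G:1, H:2, I:2, J:2.
Sum = 1 + 2 + 2 + 2 + 2 + 2 + 1 + 2 + 2 + 2 = 18.

18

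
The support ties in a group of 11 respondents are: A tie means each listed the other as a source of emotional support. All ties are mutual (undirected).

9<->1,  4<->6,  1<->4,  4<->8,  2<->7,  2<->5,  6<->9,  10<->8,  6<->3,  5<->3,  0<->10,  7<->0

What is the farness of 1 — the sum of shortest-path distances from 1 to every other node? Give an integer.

Distances from 1: 0:4, 2:5, 3:3, 4:1, 5:4, 6:2, 7:5, 8:2, 9:1, 10:3.
Sum = 4 + 5 + 3 + 1 + 4 + 2 + 5 + 2 + 1 + 3 = 30.

30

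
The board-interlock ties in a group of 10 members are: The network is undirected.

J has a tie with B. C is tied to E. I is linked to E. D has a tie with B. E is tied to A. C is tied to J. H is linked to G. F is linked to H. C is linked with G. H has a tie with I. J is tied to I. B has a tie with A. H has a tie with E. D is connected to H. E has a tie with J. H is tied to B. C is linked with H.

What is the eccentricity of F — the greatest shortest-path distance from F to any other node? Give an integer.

Distances from F: A:3, B:2, C:2, D:2, E:2, G:2, H:1, I:2, J:3.
The largest is 3 (to J and A), so the eccentricity of F is 3.

3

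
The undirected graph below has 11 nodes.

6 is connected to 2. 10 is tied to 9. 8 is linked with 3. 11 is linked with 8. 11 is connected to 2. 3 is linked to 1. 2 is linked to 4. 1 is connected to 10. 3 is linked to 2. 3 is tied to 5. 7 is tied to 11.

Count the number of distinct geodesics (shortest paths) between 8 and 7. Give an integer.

1

The shortest distance is 2, and the only length-2 path is 8–11–7. So there is exactly 1 shortest path.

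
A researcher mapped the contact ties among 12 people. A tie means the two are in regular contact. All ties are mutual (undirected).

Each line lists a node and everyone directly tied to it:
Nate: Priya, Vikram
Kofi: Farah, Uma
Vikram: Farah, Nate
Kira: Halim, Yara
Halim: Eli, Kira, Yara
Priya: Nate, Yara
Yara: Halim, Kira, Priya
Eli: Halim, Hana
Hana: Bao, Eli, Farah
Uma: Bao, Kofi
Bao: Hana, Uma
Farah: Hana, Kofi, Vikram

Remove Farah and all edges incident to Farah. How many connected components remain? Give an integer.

Farah's neighbors (Hana, Kofi, and Vikram) remain reachable from one another through other ties, so the rest of the network stays in one piece.

1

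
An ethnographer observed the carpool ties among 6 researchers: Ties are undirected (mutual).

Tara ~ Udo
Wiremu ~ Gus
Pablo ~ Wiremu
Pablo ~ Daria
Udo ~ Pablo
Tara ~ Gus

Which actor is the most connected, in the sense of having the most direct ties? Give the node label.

Degrees — Daria:1, Gus:2, Pablo:3, Tara:2, Udo:2, Wiremu:2.
The maximum is 3, attained only by Pablo.

Pablo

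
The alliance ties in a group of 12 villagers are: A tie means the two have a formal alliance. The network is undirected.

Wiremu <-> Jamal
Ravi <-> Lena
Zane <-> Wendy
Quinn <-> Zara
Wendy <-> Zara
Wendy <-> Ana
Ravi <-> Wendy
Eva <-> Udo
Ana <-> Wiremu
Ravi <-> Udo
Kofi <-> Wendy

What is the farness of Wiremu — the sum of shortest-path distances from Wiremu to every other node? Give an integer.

33

Distances from Wiremu: Ana:1, Eva:5, Jamal:1, Kofi:3, Lena:4, Quinn:4, Ravi:3, Udo:4, Wendy:2, Zane:3, Zara:3.
Sum = 1 + 5 + 1 + 3 + 4 + 4 + 3 + 4 + 2 + 3 + 3 = 33.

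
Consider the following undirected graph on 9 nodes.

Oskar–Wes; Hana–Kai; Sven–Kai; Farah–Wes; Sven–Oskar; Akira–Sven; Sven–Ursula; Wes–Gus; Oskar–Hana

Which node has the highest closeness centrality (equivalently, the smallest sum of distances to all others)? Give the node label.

Farness (sum of distances to all others) for each node — Akira:21, Farah:23, Gus:23, Hana:18, Kai:19, Oskar:13, Sven:14, Ursula:21, Wes:16.
The smallest farness is 13, for Oskar, so Oskar has the highest closeness.

Oskar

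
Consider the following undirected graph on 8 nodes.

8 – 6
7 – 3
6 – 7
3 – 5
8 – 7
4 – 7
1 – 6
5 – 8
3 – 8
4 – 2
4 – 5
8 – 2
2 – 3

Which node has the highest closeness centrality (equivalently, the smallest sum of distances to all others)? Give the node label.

Farness (sum of distances to all others) for each node — 1:17, 2:12, 3:11, 4:12, 5:12, 6:11, 7:10, 8:9.
The smallest farness is 9, for 8, so 8 has the highest closeness.

8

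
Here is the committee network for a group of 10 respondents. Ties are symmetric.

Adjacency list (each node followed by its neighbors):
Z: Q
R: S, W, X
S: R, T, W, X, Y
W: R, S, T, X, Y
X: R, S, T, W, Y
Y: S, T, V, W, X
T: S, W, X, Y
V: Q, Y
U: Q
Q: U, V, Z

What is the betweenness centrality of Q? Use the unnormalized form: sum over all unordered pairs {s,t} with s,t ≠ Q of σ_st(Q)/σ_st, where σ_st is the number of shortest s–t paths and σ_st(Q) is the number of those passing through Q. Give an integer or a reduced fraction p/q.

15

Pairs whose geodesics pass through Q — U–Z: 1; U–V: 1; U–Y: 1; U–W: 1; U–S: 1; U–X: 1; U–T: 1; U–R: 3/3; Z–V: 1; Z–Y: 1; Z–W: 1; Z–S: 1; Z–X: 1; Z–T: 1 … (+1 more pairs).
All other pairs contribute 0.
Summing the contributions gives betweenness(Q) = 15.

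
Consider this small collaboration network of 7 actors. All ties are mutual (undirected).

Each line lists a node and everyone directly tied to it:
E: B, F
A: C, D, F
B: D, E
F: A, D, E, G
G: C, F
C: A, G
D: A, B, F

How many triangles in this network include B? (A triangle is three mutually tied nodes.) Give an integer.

B's neighbors are D and E, but none of them are tied to each other, so no triangle contains B.

0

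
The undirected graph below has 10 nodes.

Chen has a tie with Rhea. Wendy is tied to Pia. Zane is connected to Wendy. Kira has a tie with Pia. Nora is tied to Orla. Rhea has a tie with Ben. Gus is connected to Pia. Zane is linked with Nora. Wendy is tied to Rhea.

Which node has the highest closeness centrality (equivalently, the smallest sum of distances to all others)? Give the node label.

Farness (sum of distances to all others) for each node — Ben:28, Chen:28, Gus:28, Kira:28, Nora:26, Orla:34, Pia:20, Rhea:20, Wendy:16, Zane:20.
The smallest farness is 16, for Wendy, so Wendy has the highest closeness.

Wendy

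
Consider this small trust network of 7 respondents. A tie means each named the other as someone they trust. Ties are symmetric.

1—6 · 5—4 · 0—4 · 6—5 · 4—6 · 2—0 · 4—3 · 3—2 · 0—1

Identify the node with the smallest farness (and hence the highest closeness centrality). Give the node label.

4

Farness (sum of distances to all others) for each node — 0:9, 1:11, 2:12, 3:11, 4:8, 5:11, 6:10.
The smallest farness is 8, for 4, so 4 has the highest closeness.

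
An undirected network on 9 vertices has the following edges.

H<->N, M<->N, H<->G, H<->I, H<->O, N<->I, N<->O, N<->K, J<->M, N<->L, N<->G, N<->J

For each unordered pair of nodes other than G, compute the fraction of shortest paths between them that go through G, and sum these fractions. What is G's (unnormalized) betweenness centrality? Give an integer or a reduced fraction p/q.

No shortest path between any pair of other nodes passes through G.
Summing the contributions gives betweenness(G) = 0.

0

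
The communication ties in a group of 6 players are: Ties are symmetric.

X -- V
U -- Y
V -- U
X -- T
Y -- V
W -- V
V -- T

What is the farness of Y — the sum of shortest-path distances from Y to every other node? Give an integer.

Distances from Y: T:2, U:1, V:1, W:2, X:2.
Sum = 2 + 1 + 1 + 2 + 2 = 8.

8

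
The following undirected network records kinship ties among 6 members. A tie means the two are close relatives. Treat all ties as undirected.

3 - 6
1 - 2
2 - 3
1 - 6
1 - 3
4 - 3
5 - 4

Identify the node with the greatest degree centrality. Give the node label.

3

Degrees — 1:3, 2:2, 3:4, 4:2, 5:1, 6:2.
The maximum is 4, attained only by 3.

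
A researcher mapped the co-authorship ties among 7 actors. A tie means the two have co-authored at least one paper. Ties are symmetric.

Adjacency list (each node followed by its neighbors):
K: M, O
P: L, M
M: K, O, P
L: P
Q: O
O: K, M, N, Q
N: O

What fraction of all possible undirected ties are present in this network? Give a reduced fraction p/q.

1/3

There are 7 edges and 7 nodes, so the maximum possible is C(7,2) = 21.
Density = 7/21 = 1/3.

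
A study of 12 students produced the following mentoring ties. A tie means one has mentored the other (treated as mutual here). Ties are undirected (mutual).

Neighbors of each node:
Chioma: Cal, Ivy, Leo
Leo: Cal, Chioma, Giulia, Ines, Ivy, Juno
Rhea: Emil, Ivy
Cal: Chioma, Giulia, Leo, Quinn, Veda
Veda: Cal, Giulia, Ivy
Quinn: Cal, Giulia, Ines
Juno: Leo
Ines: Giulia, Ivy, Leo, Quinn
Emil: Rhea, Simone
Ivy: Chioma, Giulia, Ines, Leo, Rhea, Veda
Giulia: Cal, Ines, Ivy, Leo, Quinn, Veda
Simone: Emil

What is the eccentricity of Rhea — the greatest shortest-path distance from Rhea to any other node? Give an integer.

Distances from Rhea: Cal:3, Chioma:2, Emil:1, Giulia:2, Ines:2, Ivy:1, Juno:3, Leo:2, Quinn:3, Simone:2, Veda:2.
The largest is 3 (to Quinn, Cal, and Juno), so the eccentricity of Rhea is 3.

3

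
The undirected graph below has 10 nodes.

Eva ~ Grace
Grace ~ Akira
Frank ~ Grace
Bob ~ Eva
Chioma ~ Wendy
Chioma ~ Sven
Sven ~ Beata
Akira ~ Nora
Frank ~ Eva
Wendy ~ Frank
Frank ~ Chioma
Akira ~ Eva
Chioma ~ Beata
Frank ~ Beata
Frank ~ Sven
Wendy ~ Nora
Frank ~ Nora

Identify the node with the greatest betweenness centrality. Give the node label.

Unnormalized betweenness of each node: Akira:3/2, Beata:0, Bob:0, Chioma:1, Eva:37/4, Frank:79/4, Grace:5/4, Nora:5/2, Sven:0, Wendy:3/4.
Frank has the largest value, 79/4, making it the main broker — the node through which the most shortest paths run.

Frank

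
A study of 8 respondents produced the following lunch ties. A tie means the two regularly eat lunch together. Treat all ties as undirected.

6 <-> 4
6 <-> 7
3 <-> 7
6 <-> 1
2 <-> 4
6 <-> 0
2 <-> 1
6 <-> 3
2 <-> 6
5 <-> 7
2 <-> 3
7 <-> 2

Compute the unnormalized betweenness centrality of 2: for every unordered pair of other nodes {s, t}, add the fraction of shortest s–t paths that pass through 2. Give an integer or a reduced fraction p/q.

7/2

Pairs whose geodesics pass through 2 — 7–4: 1/2; 7–1: 1/2; 5–4: 1/2; 5–1: 1/2; 4–3: 1/2; 4–1: 1/2; 3–1: 1/2.
All other pairs contribute 0.
Summing the contributions gives betweenness(2) = 7/2.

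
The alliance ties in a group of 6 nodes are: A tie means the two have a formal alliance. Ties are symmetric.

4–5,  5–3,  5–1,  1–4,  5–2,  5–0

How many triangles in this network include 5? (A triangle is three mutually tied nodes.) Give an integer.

1

5's neighbors: 0, 1, 2, 3, and 4.
Neighbor pairs that are themselves tied: 5–1–4. Each forms one triangle with 5, for 1 in total.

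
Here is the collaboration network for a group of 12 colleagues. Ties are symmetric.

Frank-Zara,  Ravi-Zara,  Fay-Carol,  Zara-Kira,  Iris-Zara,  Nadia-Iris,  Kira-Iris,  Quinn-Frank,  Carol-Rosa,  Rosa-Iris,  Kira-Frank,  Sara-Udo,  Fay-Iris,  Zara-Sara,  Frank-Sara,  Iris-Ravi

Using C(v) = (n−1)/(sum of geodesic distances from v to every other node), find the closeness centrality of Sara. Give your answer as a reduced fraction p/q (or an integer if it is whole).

11/24

Distances from Sara: Carol:4, Fay:3, Frank:1, Iris:2, Kira:2, Nadia:3, Quinn:2, Ravi:2, Rosa:3, Udo:1, Zara:1. Sum = 24.
n = 12, so closeness = 11/24.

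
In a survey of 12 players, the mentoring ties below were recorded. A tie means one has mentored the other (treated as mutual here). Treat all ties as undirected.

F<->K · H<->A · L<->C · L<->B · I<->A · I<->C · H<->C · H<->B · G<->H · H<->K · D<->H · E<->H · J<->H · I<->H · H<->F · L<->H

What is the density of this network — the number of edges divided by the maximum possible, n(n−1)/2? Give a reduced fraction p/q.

There are 16 edges and 12 nodes, so the maximum possible is C(12,2) = 66.
Density = 16/66 = 8/33.

8/33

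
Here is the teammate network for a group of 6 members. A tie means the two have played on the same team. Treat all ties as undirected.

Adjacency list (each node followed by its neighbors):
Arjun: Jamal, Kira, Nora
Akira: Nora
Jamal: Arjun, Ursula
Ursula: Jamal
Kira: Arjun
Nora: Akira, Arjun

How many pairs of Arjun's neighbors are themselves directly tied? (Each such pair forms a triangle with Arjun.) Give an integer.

Arjun's neighbors are Jamal, Kira, and Nora, but none of them are tied to each other, so no triangle contains Arjun.

0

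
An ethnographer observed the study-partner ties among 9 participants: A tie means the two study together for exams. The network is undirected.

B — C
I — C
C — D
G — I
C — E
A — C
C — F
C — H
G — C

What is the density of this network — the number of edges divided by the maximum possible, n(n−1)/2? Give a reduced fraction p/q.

There are 9 edges and 9 nodes, so the maximum possible is C(9,2) = 36.
Density = 9/36 = 1/4.

1/4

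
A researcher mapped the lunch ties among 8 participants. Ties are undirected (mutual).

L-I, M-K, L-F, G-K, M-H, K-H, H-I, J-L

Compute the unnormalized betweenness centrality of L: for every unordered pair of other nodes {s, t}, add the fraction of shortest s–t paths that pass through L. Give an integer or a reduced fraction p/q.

11

Pairs whose geodesics pass through L — I–F: 1; I–J: 1; F–K: 1; F–M: 1; F–J: 1; F–H: 1; F–G: 1; K–J: 1; M–J: 1; J–H: 1; J–G: 1.
All other pairs contribute 0.
Summing the contributions gives betweenness(L) = 11.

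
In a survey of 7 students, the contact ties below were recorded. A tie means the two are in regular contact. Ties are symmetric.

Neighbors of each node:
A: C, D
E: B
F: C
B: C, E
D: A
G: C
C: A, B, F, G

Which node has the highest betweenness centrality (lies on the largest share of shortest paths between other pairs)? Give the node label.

Unnormalized betweenness of each node: A:5, B:5, C:13, D:0, E:0, F:0, G:0.
C has the largest value, 13, making it the main broker — the node through which the most shortest paths run.

C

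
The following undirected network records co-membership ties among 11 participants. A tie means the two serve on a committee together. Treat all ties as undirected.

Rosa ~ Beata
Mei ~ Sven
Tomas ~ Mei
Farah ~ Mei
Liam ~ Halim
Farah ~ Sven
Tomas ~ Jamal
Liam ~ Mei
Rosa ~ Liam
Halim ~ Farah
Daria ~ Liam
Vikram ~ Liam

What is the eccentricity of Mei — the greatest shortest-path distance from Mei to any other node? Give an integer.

Distances from Mei: Beata:3, Daria:2, Farah:1, Halim:2, Jamal:2, Liam:1, Rosa:2, Sven:1, Tomas:1, Vikram:2.
The largest is 3 (to Beata), so the eccentricity of Mei is 3.

3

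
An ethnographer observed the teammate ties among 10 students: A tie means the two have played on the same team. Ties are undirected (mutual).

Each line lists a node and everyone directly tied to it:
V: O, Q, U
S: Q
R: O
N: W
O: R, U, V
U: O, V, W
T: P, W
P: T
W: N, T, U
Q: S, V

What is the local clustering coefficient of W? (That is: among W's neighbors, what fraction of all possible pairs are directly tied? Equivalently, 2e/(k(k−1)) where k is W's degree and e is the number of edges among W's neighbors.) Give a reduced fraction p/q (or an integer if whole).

W's neighbors: N, T, and U (k = 3).
Possible neighbor pairs: C(3,2) = 3. Edges among them: none → e = 0.
Clustering(W) = 0/3 = 0.

0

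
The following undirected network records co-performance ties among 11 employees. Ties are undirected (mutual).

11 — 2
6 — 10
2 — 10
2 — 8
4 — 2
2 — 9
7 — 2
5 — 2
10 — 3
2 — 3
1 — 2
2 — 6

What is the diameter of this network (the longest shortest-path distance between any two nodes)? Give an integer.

Eccentricity of each node (its greatest distance to any other): 1:2, 2:1, 3:2, 4:2, 5:2, 6:2, 7:2, 8:2, 9:2, 10:2, 11:2.
The maximum eccentricity is 2, realized for instance by the pair 1–11 via 1 – 2 – 11. So the diameter is 2.

2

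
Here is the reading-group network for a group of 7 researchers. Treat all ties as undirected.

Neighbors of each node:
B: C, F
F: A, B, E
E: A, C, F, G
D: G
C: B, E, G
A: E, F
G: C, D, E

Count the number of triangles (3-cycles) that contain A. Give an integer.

A's neighbors: E and F.
Neighbor pairs that are themselves tied: A–E–F. Each forms one triangle with A, for 1 in total.

1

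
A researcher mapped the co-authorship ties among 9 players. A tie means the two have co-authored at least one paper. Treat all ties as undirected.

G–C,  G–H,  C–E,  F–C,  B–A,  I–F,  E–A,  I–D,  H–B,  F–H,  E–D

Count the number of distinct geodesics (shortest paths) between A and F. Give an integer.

The shortest distance is 3. The length-3 paths are: A–B–H–F; A–E–C–F.
That gives 2 distinct shortest paths.

2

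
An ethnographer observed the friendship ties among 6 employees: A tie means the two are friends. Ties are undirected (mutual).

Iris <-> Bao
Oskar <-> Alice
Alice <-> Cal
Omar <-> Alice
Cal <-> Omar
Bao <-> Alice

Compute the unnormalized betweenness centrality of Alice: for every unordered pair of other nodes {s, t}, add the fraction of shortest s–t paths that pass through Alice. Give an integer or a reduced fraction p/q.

Pairs whose geodesics pass through Alice — Oskar–Omar: 1; Oskar–Bao: 1; Oskar–Iris: 1; Oskar–Cal: 1; Omar–Bao: 1; Omar–Iris: 1; Bao–Cal: 1; Iris–Cal: 1.
All other pairs contribute 0.
Summing the contributions gives betweenness(Alice) = 8.

8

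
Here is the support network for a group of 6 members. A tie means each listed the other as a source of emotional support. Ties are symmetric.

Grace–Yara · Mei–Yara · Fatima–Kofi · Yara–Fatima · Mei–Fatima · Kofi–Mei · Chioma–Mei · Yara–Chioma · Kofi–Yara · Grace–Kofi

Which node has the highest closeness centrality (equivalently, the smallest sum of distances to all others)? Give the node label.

Farness (sum of distances to all others) for each node — Chioma:8, Fatima:7, Grace:8, Kofi:6, Mei:6, Yara:5.
The smallest farness is 5, for Yara, so Yara has the highest closeness.

Yara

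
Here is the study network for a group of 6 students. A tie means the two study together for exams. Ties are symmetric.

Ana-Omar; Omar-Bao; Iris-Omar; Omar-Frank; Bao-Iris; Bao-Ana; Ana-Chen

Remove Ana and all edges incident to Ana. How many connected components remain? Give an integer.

2

Without Ana, the remaining ties split the others into: {Bao, Frank, Iris, Omar}; {Chen}.
That's 2 separate components.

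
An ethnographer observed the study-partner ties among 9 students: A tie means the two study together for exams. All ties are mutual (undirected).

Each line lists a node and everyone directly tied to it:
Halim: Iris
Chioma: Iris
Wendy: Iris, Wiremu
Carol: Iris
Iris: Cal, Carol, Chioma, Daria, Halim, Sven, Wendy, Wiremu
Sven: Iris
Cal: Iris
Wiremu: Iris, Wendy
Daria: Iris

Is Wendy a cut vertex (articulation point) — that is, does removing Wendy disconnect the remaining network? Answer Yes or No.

Even without Wendy, every remaining node can still reach every other (the residual graph is connected), so Wendy is not a cut vertex.

No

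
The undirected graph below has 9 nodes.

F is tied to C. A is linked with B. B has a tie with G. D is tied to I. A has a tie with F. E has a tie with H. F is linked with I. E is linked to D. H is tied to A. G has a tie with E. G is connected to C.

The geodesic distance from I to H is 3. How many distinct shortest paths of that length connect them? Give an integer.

The shortest distance is 3. The length-3 paths are: I–D–E–H; I–F–A–H.
That gives 2 distinct shortest paths.

2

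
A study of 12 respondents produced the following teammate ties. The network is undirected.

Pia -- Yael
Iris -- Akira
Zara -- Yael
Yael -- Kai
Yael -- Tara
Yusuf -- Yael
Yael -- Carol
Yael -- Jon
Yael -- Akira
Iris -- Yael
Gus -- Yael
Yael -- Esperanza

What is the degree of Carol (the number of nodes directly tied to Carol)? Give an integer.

1

Carol is directly tied to Yael. That is 1 neighbor, so the degree of Carol is 1.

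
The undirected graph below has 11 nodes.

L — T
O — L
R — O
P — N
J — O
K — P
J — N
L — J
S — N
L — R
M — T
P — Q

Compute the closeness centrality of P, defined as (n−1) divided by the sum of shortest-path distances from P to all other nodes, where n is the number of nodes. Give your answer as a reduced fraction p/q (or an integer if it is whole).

Distances from P: J:2, K:1, L:3, M:5, N:1, O:3, Q:1, R:4, S:2, T:4. Sum = 26.
n = 11, so closeness = 10/26 = 5/13.

5/13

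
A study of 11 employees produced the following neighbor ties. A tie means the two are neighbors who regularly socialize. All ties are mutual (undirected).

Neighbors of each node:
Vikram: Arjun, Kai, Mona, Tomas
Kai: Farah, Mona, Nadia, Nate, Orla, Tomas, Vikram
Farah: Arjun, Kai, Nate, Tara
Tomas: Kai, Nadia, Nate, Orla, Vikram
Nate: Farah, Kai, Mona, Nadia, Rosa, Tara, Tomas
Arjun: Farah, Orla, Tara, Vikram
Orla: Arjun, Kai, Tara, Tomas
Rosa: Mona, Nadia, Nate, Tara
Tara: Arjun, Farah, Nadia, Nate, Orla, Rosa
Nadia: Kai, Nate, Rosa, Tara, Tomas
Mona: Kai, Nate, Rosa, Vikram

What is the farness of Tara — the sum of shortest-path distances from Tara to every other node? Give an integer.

Distances from Tara: Arjun:1, Farah:1, Kai:2, Mona:2, Nadia:1, Nate:1, Orla:1, Rosa:1, Tomas:2, Vikram:2.
Sum = 1 + 1 + 2 + 2 + 1 + 1 + 1 + 1 + 2 + 2 = 14.

14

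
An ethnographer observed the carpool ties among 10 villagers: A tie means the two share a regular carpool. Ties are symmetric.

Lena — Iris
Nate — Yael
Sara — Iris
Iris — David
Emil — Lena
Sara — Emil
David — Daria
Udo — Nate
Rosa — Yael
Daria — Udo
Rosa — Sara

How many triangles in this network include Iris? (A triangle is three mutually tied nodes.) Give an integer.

Iris's neighbors are David, Lena, and Sara, but none of them are tied to each other, so no triangle contains Iris.

0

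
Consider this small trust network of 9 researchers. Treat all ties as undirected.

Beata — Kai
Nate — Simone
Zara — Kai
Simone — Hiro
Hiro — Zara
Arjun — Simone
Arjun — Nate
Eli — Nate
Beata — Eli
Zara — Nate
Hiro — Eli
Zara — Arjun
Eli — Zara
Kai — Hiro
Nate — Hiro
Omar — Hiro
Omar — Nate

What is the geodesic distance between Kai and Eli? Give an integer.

One shortest route is Kai – Hiro – Eli, which uses 2 edges, and Kai and Eli are not directly tied, so nothing shorter exists. So d(Kai,Eli) = 2.

2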